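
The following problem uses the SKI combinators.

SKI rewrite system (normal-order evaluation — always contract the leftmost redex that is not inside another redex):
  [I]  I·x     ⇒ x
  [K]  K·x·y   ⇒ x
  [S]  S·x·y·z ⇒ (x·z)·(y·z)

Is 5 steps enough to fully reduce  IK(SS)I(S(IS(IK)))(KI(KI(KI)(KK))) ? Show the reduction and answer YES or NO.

Answer: NO — after 5 steps the term is SI(S(S(IK))(KI(KI(KI)(KK)))), not yet normal

Working:
  start: IK(SS)I(S(IS(IK)))(KI(KI(KI)(KK)))
  [1] K(SS)I(S(IS(IK)))(KI(KI(KI)(KK)))
  [2] SS(S(IS(IK)))(KI(KI(KI)(KK)))
  [3] S(KI(KI(KI)(KK)))(S(IS(IK))(KI(KI(KI)(KK))))
  [4] SI(S(IS(IK))(KI(KI(KI)(KK))))
  [5] SI(S(S(IK))(KI(KI(KI)(KK))))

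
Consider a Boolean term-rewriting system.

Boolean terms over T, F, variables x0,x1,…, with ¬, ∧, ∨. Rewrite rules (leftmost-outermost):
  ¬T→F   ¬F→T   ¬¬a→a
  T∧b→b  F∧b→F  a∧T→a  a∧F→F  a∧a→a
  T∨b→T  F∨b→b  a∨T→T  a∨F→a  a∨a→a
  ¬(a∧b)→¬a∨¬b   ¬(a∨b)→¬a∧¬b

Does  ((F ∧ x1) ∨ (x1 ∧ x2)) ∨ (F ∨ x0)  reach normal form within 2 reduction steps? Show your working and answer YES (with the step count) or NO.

Answer: NO — after 2 steps the term is (x1 ∧ x2) ∨ (F ∨ x0), not yet normal

Working:
  start: ((F ∧ x1) ∨ (x1 ∧ x2)) ∨ (F ∨ x0)
  →1  (F ∨ (x1 ∧ x2)) ∨ (F ∨ x0)
  →2  (x1 ∧ x2) ∨ (F ∨ x0)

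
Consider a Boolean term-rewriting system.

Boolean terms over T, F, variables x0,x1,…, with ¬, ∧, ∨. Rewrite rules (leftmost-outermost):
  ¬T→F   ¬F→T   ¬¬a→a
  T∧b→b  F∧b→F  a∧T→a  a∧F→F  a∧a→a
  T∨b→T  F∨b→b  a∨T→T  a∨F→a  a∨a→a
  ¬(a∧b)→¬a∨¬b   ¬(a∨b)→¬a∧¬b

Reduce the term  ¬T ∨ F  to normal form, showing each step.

Answer: normal form = F  (in 2 steps)

Derivation:
  start: ¬T ∨ F
  →1  ¬T
  →2  F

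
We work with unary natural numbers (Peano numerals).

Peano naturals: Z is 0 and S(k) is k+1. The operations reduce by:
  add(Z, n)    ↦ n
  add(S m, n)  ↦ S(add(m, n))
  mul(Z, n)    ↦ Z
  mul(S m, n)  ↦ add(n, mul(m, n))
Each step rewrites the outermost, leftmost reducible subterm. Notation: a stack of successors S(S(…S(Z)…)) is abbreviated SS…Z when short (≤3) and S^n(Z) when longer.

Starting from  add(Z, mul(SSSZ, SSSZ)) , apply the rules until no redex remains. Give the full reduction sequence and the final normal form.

  start: add(Z, mul(SSSZ, SSSZ))
  step 1: mul(SSSZ, SSSZ)
  step 2: add(SSSZ, mul(SSZ, SSSZ))
  step 3: S(add(SSZ, mul(SSZ, SSSZ)))
  step 4: S(S(add(SZ, mul(SSZ, SSSZ))))
  step 5: S(S(S(add(Z, mul(SSZ, SSSZ)))))
  step 6: S(S(S(mul(SSZ, SSSZ))))
  step 7: S(S(S(add(SSSZ, mul(SZ, SSSZ)))))
  step 8: S(S(S(S(add(SSZ, mul(SZ, SSSZ))))))
  step 9: S(S(S(S(S(add(SZ, mul(SZ, SSSZ)))))))
  step 10: S(S(S(S(S(S(add(Z, mul(SZ, SSSZ))))))))
  step 11: S(S(S(S(S(S(mul(SZ, SSSZ)))))))
  step 12: S(S(S(S(S(S(add(SSSZ, mul(Z, SSSZ))))))))
  step 13: S(S(S(S(S(S(S(add(SSZ, mul(Z, SSSZ)))))))))
  step 14: S(S(S(S(S(S(S(S(add(SZ, mul(Z, SSSZ))))))))))
  step 15: S(S(S(S(S(S(S(S(S(add(Z, mul(Z, SSSZ)))))))))))
  step 16: S(S(S(S(S(S(S(S(S(mul(Z, SSSZ))))))))))
  step 17: S^9(Z)

Answer: normal form = S^9(Z)  (in 17 steps)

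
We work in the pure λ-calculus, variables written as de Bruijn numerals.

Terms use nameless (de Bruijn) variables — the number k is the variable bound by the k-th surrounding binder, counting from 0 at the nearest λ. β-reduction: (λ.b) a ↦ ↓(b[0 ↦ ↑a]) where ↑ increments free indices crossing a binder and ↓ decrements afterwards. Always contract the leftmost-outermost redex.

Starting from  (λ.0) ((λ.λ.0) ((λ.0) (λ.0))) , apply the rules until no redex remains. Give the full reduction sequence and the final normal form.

Answer: normal form = λ.0  (in 2 steps)

Reduction:
  start: (λ.0) ((λ.λ.0) ((λ.0) (λ.0)))
  step 1: (λ.λ.0) ((λ.0) (λ.0))
  step 2: λ.0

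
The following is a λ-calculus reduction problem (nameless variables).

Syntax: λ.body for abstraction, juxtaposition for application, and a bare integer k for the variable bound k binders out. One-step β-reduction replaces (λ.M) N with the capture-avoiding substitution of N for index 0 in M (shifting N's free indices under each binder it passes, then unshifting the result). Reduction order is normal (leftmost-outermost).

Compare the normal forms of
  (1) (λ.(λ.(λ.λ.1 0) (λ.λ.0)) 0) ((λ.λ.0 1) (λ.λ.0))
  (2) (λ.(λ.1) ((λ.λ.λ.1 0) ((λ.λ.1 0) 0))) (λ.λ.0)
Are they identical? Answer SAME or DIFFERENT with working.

Answer: SAME — A ⇓ λ.λ.0, B ⇓ λ.λ.0

Working:
Term A:
  start: (λ.(λ.(λ.λ.1 0) (λ.λ.0)) 0) ((λ.λ.0 1) (λ.λ.0))
  [1] (λ.(λ.λ.1 0) (λ.λ.0)) ((λ.λ.0 1) (λ.λ.0))
  [2] (λ.λ.1 0) (λ.λ.0)
  [3] λ.(λ.λ.0) 0
  [4] λ.λ.0

Term B:
  start: (λ.(λ.1) ((λ.λ.λ.1 0) ((λ.λ.1 0) 0))) (λ.λ.0)
  [1] (λ.λ.λ.0) ((λ.λ.λ.1 0) ((λ.λ.1 0) (λ.λ.0)))
  [2] λ.λ.0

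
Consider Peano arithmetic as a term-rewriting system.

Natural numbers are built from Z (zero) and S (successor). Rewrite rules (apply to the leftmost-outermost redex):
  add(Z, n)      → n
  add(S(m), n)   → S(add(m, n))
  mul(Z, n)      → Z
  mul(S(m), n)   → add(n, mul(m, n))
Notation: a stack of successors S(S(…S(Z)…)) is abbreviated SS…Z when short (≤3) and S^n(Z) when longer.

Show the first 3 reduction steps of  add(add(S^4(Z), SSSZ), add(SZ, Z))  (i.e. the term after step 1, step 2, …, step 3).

Answer: after 3 steps: S(add(S(add(SSZ, SSSZ)), add(SZ, Z)))

Derivation:
  start: add(add(S^4(Z), SSSZ), add(SZ, Z))
  step 1: add(S(add(SSSZ, SSSZ)), add(SZ, Z))
  step 2: S(add(add(SSSZ, SSSZ), add(SZ, Z)))
  step 3: S(add(S(add(SSZ, SSSZ)), add(SZ, Z)))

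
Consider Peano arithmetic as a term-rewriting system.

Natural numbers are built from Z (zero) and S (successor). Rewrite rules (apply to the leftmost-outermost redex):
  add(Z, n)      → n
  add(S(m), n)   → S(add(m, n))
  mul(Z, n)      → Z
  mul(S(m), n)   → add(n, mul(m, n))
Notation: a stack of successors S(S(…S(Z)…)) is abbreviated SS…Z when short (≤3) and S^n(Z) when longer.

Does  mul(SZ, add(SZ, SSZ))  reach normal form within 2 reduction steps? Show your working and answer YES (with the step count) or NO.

  start: mul(SZ, add(SZ, SSZ))
  [1] add(add(SZ, SSZ), mul(Z, add(SZ, SSZ)))
  [2] add(S(add(Z, SSZ)), mul(Z, add(SZ, SSZ)))

Answer: NO — after 2 steps the term is add(S(add(Z, SSZ)), mul(Z, add(SZ, SSZ))), not yet normal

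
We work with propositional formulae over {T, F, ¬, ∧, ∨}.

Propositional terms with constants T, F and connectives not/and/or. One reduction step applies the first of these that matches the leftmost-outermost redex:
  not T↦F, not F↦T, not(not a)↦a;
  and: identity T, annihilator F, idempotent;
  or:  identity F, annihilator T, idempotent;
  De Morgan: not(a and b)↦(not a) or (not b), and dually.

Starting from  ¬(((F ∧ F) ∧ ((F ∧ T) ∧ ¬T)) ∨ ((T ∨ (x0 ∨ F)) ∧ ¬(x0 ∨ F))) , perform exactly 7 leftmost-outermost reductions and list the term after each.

Answer: after 7 steps: ¬((T ∨ (x0 ∨ F)) ∧ ¬(x0 ∨ F))

Derivation:
  start: ¬(((F ∧ F) ∧ ((F ∧ T) ∧ ¬T)) ∨ ((T ∨ (x0 ∨ F)) ∧ ¬(x0 ∨ F)))
  step 1: ¬((F ∧ F) ∧ ((F ∧ T) ∧ ¬T)) ∧ ¬((T ∨ (x0 ∨ F)) ∧ ¬(x0 ∨ F))
  step 2: (¬(F ∧ F) ∨ ¬((F ∧ T) ∧ ¬T)) ∧ ¬((T ∨ (x0 ∨ F)) ∧ ¬(x0 ∨ F))
  step 3: ((¬F ∨ ¬F) ∨ ¬((F ∧ T) ∧ ¬T)) ∧ ¬((T ∨ (x0 ∨ F)) ∧ ¬(x0 ∨ F))
  step 4: (¬F ∨ ¬((F ∧ T) ∧ ¬T)) ∧ ¬((T ∨ (x0 ∨ F)) ∧ ¬(x0 ∨ F))
  step 5: (T ∨ ¬((F ∧ T) ∧ ¬T)) ∧ ¬((T ∨ (x0 ∨ F)) ∧ ¬(x0 ∨ F))
  step 6: T ∧ ¬((T ∨ (x0 ∨ F)) ∧ ¬(x0 ∨ F))
  step 7: ¬((T ∨ (x0 ∨ F)) ∧ ¬(x0 ∨ F))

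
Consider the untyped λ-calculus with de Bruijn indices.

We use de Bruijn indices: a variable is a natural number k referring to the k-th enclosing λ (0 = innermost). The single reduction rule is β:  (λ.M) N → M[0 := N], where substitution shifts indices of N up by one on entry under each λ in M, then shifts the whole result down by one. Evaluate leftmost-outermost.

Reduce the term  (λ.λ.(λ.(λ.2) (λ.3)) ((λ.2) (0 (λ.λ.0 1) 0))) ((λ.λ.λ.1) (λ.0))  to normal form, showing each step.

Answer: normal form = λ.0  (in 3 steps)

Working:
  start: (λ.λ.(λ.(λ.2) (λ.3)) ((λ.2) (0 (λ.λ.0 1) 0))) ((λ.λ.λ.1) (λ.0))
  →1  λ.(λ.(λ.2) (λ.(λ.λ.λ.1) (λ.0))) ((λ.(λ.λ.λ.1) (λ.0)) (0 (λ.λ.0 1) 0))
  →2  λ.(λ.1) (λ.(λ.λ.λ.1) (λ.0))
  →3  λ.0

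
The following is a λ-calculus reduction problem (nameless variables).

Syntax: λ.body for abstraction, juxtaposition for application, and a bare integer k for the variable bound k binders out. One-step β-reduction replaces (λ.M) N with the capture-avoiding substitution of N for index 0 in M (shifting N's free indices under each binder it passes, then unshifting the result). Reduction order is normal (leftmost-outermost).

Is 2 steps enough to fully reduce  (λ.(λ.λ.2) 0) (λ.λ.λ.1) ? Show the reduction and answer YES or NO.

Answer: YES — reaches normal form λ.λ.λ.λ.1 in 2 ≤ 2 steps

Working:
  start: (λ.(λ.λ.2) 0) (λ.λ.λ.1)
  →1  (λ.λ.λ.λ.λ.1) (λ.λ.λ.1)
  →2  λ.λ.λ.λ.1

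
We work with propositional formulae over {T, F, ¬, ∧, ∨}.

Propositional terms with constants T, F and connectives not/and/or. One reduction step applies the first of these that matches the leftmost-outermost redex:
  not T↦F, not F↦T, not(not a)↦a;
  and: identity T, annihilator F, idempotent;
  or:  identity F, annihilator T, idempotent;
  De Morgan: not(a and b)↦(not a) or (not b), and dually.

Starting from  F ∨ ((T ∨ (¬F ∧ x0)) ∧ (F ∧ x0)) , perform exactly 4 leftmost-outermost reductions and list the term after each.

  start: F ∨ ((T ∨ (¬F ∧ x0)) ∧ (F ∧ x0))
  [1] (T ∨ (¬F ∧ x0)) ∧ (F ∧ x0)
  [2] T ∧ (F ∧ x0)
  [3] F ∧ x0
  [4] F

Answer: after 4 steps: F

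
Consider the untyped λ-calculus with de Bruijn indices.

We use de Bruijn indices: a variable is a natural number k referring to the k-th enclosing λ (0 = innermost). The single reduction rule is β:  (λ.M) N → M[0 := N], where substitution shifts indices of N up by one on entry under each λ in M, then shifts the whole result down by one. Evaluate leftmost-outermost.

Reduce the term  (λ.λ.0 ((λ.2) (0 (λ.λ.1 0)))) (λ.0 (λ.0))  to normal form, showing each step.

  start: (λ.λ.0 ((λ.2) (0 (λ.λ.1 0)))) (λ.0 (λ.0))
  step 1: λ.0 ((λ.λ.0 (λ.0)) (0 (λ.λ.1 0)))
  step 2: λ.0 (λ.0 (λ.0))

Answer: normal form = λ.0 (λ.0 (λ.0))  (in 2 steps)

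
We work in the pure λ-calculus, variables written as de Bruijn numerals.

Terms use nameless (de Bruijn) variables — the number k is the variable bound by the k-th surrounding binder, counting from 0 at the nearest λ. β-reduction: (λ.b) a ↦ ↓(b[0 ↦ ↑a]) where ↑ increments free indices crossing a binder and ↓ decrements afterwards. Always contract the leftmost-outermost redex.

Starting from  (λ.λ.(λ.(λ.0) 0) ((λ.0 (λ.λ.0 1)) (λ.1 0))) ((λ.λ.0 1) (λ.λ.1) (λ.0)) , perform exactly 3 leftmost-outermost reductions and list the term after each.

  start: (λ.λ.(λ.(λ.0) 0) ((λ.0 (λ.λ.0 1)) (λ.1 0))) ((λ.λ.0 1) (λ.λ.1) (λ.0))
  step 1: λ.(λ.(λ.0) 0) ((λ.0 (λ.λ.0 1)) (λ.1 0))
  step 2: λ.(λ.0) ((λ.0 (λ.λ.0 1)) (λ.1 0))
  step 3: λ.(λ.0 (λ.λ.0 1)) (λ.1 0)

Answer: after 3 steps: λ.(λ.0 (λ.λ.0 1)) (λ.1 0)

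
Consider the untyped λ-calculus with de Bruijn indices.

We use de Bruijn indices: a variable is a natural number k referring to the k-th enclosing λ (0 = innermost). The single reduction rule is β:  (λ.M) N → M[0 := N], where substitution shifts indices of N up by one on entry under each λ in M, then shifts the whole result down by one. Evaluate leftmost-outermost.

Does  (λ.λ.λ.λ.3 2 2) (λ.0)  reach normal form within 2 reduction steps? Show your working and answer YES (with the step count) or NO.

Answer: YES — reaches normal form λ.λ.λ.2 2 in 2 ≤ 2 steps

Working:
  start: (λ.λ.λ.λ.3 2 2) (λ.0)
  step 1: λ.λ.λ.(λ.0) 2 2
  step 2: λ.λ.λ.2 2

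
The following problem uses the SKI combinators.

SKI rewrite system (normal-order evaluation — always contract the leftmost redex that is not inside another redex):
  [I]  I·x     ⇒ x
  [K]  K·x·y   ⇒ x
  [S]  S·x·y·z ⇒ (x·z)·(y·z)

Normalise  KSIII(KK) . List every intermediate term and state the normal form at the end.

  start: KSIII(KK)
  [1] SII(KK)
  [2] I(KK)(I(KK))
  [3] KK(I(KK))
  [4] K

Answer: normal form = K  (in 4 steps)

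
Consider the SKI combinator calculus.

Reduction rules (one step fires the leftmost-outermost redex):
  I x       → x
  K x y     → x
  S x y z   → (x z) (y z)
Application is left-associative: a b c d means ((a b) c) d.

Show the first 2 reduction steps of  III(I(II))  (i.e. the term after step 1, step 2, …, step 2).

Answer: after 2 steps: I(I(II))

Derivation:
  start: III(I(II))
  →1  II(I(II))
  →2  I(I(II))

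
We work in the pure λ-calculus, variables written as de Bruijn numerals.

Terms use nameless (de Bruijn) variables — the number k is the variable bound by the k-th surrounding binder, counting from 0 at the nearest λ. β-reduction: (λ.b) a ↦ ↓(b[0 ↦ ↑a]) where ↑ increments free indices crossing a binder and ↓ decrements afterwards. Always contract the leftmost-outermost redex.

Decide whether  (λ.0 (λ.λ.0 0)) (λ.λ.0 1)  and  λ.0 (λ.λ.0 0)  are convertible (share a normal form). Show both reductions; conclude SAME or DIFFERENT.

Answer: SAME — A ⇓ λ.0 (λ.λ.0 0), B ⇓ λ.0 (λ.λ.0 0)

Reduction:
Term A:
  start: (λ.0 (λ.λ.0 0)) (λ.λ.0 1)
  →1  (λ.λ.0 1) (λ.λ.0 0)
  →2  λ.0 (λ.λ.0 0)

Term B:
  start: λ.0 (λ.λ.0 0)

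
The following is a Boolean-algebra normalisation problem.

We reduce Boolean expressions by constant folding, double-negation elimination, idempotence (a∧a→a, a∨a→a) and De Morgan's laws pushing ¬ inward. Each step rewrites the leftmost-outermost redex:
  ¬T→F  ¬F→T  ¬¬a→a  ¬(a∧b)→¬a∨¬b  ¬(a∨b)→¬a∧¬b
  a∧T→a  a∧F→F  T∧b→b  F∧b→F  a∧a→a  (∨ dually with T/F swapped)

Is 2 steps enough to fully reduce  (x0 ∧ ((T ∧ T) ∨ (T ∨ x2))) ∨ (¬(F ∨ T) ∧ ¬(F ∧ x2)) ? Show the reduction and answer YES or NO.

  start: (x0 ∧ ((T ∧ T) ∨ (T ∨ x2))) ∨ (¬(F ∨ T) ∧ ¬(F ∧ x2))
  [1] (x0 ∧ (T ∨ (T ∨ x2))) ∨ (¬(F ∨ T) ∧ ¬(F ∧ x2))
  [2] (x0 ∧ T) ∨ (¬(F ∨ T) ∧ ¬(F ∧ x2))

Answer: NO — after 2 steps the term is (x0 ∧ T) ∨ (¬(F ∨ T) ∧ ¬(F ∧ x2)), not yet normal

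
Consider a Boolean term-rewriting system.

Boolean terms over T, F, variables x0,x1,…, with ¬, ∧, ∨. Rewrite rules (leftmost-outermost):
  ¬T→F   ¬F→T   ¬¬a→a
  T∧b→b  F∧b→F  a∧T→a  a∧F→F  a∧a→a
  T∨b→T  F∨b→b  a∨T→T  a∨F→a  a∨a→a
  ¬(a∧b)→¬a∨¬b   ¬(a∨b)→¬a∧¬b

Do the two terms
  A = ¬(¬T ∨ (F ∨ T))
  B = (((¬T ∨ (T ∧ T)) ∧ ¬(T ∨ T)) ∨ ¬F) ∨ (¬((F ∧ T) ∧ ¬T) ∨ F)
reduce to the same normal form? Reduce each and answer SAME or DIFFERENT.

Term A:
  start: ¬(¬T ∨ (F ∨ T))
  step 1: ¬¬T ∧ ¬(F ∨ T)
  step 2: T ∧ ¬(F ∨ T)
  step 3: ¬(F ∨ T)
  step 4: ¬F ∧ ¬T
  step 5: T ∧ ¬T
  step 6: ¬T
  step 7: F

Term B:
  start: (((¬T ∨ (T ∧ T)) ∧ ¬(T ∨ T)) ∨ ¬F) ∨ (¬((F ∧ T) ∧ ¬T) ∨ F)
  step 1: (((F ∨ (T ∧ T)) ∧ ¬(T ∨ T)) ∨ ¬F) ∨ (¬((F ∧ T) ∧ ¬T) ∨ F)
  step 2: (((T ∧ T) ∧ ¬(T ∨ T)) ∨ ¬F) ∨ (¬((F ∧ T) ∧ ¬T) ∨ F)
  step 3: ((T ∧ ¬(T ∨ T)) ∨ ¬F) ∨ (¬((F ∧ T) ∧ ¬T) ∨ F)
  step 4: (¬(T ∨ T) ∨ ¬F) ∨ (¬((F ∧ T) ∧ ¬T) ∨ F)
  step 5: ((¬T ∧ ¬T) ∨ ¬F) ∨ (¬((F ∧ T) ∧ ¬T) ∨ F)
  step 6: (¬T ∨ ¬F) ∨ (¬((F ∧ T) ∧ ¬T) ∨ F)
  step 7: (F ∨ ¬F) ∨ (¬((F ∧ T) ∧ ¬T) ∨ F)
  step 8: ¬F ∨ (¬((F ∧ T) ∧ ¬T) ∨ F)
  step 9: T ∨ (¬((F ∧ T) ∧ ¬T) ∨ F)
  step 10: T

Answer: DIFFERENT — A ⇓ F, B ⇓ T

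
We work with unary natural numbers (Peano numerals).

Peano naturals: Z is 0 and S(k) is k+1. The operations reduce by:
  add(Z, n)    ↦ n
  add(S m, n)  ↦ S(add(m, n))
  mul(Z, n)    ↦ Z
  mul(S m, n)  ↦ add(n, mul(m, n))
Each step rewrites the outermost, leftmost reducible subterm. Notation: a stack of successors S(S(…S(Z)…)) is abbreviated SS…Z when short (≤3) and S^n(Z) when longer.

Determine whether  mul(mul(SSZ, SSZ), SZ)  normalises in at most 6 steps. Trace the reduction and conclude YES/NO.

Answer: NO — after 6 steps the term is S(mul(S(add(Z, mul(SZ, SSZ))), SZ)), not yet normal

Derivation:
  start: mul(mul(SSZ, SSZ), SZ)
  →1  mul(add(SSZ, mul(SZ, SSZ)), SZ)
  →2  mul(S(add(SZ, mul(SZ, SSZ))), SZ)
  →3  add(SZ, mul(add(SZ, mul(SZ, SSZ)), SZ))
  →4  S(add(Z, mul(add(SZ, mul(SZ, SSZ)), SZ)))
  →5  S(mul(add(SZ, mul(SZ, SSZ)), SZ))
  →6  S(mul(S(add(Z, mul(SZ, SSZ))), SZ))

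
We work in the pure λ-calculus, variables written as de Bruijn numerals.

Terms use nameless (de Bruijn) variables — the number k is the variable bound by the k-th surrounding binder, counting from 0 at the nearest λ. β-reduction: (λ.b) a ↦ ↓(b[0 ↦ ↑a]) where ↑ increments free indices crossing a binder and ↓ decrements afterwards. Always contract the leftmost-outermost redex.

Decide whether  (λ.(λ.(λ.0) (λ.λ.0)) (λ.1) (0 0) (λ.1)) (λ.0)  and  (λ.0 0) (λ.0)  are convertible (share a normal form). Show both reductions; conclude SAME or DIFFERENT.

Answer: DIFFERENT — A ⇓ λ.λ.0, B ⇓ λ.0

Derivation:
Term A:
  start: (λ.(λ.(λ.0) (λ.λ.0)) (λ.1) (0 0) (λ.1)) (λ.0)
  →1  (λ.(λ.0) (λ.λ.0)) (λ.λ.0) ((λ.0) (λ.0)) (λ.λ.0)
  →2  (λ.0) (λ.λ.0) ((λ.0) (λ.0)) (λ.λ.0)
  →3  (λ.λ.0) ((λ.0) (λ.0)) (λ.λ.0)
  →4  (λ.0) (λ.λ.0)
  →5  λ.λ.0

Term B:
  start: (λ.0 0) (λ.0)
  →1  (λ.0) (λ.0)
  →2  λ.0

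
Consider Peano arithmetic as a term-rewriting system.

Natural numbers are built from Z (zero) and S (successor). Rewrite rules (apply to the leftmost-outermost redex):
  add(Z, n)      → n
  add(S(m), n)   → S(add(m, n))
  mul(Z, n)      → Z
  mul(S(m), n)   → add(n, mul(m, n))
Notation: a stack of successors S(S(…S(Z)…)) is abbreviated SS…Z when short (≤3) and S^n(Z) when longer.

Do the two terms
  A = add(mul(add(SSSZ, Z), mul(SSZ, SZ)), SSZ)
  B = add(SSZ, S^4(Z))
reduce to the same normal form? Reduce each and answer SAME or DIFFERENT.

Answer: DIFFERENT — A ⇓ S^8(Z), B ⇓ S^6(Z)

Reduction:
Term A:
  start: add(mul(add(SSSZ, Z), mul(SSZ, SZ)), SSZ)
  [1] add(mul(S(add(SSZ, Z)), mul(SSZ, SZ)), SSZ)
  [2] add(add(mul(SSZ, SZ), mul(add(SSZ, Z), mul(SSZ, SZ))), SSZ)
  [3] add(add(add(SZ, mul(SZ, SZ)), mul(add(SSZ, Z), mul(SSZ, SZ))), SSZ)
  [4] add(add(S(add(Z, mul(SZ, SZ))), mul(add(SSZ, Z), mul(SSZ, SZ))), SSZ)
  [5] add(S(add(add(Z, mul(SZ, SZ)), mul(add(SSZ, Z), mul(SSZ, SZ)))), SSZ)
  [6] S(add(add(add(Z, mul(SZ, SZ)), mul(add(SSZ, Z), mul(SSZ, SZ))), SSZ))
  [7] S(add(add(mul(SZ, SZ), mul(add(SSZ, Z), mul(SSZ, SZ))), SSZ))
  [8] S(add(add(add(SZ, mul(Z, SZ)), mul(add(SSZ, Z), mul(SSZ, SZ))), SSZ))
  [9] S(add(add(S(add(Z, mul(Z, SZ))), mul(add(SSZ, Z), mul(SSZ, SZ))), SSZ))
  [10] S(add(S(add(add(Z, mul(Z, SZ)), mul(add(SSZ, Z), mul(SSZ, SZ)))), SSZ))
  [11] S(S(add(add(add(Z, mul(Z, SZ)), mul(add(SSZ, Z), mul(SSZ, SZ))), SSZ)))
  [12] S(S(add(add(mul(Z, SZ), mul(add(SSZ, Z), mul(SSZ, SZ))), SSZ)))
  [13] S(S(add(add(Z, mul(add(SSZ, Z), mul(SSZ, SZ))), SSZ)))
  [14] S(S(add(mul(add(SSZ, Z), mul(SSZ, SZ)), SSZ)))
  [15] S(S(add(mul(S(add(SZ, Z)), mul(SSZ, SZ)), SSZ)))
  [16] S(S(add(add(mul(SSZ, SZ), mul(add(SZ, Z), mul(SSZ, SZ))), SSZ)))
  [17] S(S(add(add(add(SZ, mul(SZ, SZ)), mul(add(SZ, Z), mul(SSZ, SZ))), SSZ)))
  [18] S(S(add(add(S(add(Z, mul(SZ, SZ))), mul(add(SZ, Z), mul(SSZ, SZ))), SSZ)))
  [19] S(S(add(S(add(add(Z, mul(SZ, SZ)), mul(add(SZ, Z), mul(SSZ, SZ)))), SSZ)))
  [20] S(S(S(add(add(add(Z, mul(SZ, SZ)), mul(add(SZ, Z), mul(SSZ, SZ))), SSZ))))
  [21] S(S(S(add(add(mul(SZ, SZ), mul(add(SZ, Z), mul(SSZ, SZ))), SSZ))))
  [22] S(S(S(add(add(add(SZ, mul(Z, SZ)), mul(add(SZ, Z), mul(SSZ, SZ))), SSZ))))
  [23] S(S(S(add(add(S(add(Z, mul(Z, SZ))), mul(add(SZ, Z), mul(SSZ, SZ))), SSZ))))
  [24] S(S(S(add(S(add(add(Z, mul(Z, SZ)), mul(add(SZ, Z), mul(SSZ, SZ)))), SSZ))))
  [25] S(S(S(S(add(add(add(Z, mul(Z, SZ)), mul(add(SZ, Z), mul(SSZ, SZ))), SSZ)))))
  [26] S(S(S(S(add(add(mul(Z, SZ), mul(add(SZ, Z), mul(SSZ, SZ))), SSZ)))))
  [27] S(S(S(S(add(add(Z, mul(add(SZ, Z), mul(SSZ, SZ))), SSZ)))))
  [28] S(S(S(S(add(mul(add(SZ, Z), mul(SSZ, SZ)), SSZ)))))
  [29] S(S(S(S(add(mul(S(add(Z, Z)), mul(SSZ, SZ)), SSZ)))))
  [30] S(S(S(S(add(add(mul(SSZ, SZ), mul(add(Z, Z), mul(SSZ, SZ))), SSZ)))))
  [31] S(S(S(S(add(add(add(SZ, mul(SZ, SZ)), mul(add(Z, Z), mul(SSZ, SZ))), SSZ)))))
  [32] S(S(S(S(add(add(S(add(Z, mul(SZ, SZ))), mul(add(Z, Z), mul(SSZ, SZ))), SSZ)))))
  [33] S(S(S(S(add(S(add(add(Z, mul(SZ, SZ)), mul(add(Z, Z), mul(SSZ, SZ)))), SSZ)))))
  [34] S(S(S(S(S(add(add(add(Z, mul(SZ, SZ)), mul(add(Z, Z), mul(SSZ, SZ))), SSZ))))))
  [35] S(S(S(S(S(add(add(mul(SZ, SZ), mul(add(Z, Z), mul(SSZ, SZ))), SSZ))))))
  [36] S(S(S(S(S(add(add(add(SZ, mul(Z, SZ)), mul(add(Z, Z), mul(SSZ, SZ))), SSZ))))))
  [37] S(S(S(S(S(add(add(S(add(Z, mul(Z, SZ))), mul(add(Z, Z), mul(SSZ, SZ))), SSZ))))))
  [38] S(S(S(S(S(add(S(add(add(Z, mul(Z, SZ)), mul(add(Z, Z), mul(SSZ, SZ)))), SSZ))))))
  [39] S(S(S(S(S(S(add(add(add(Z, mul(Z, SZ)), mul(add(Z, Z), mul(SSZ, SZ))), SSZ)))))))
  [40] S(S(S(S(S(S(add(add(mul(Z, SZ), mul(add(Z, Z), mul(SSZ, SZ))), SSZ)))))))
  [41] S(S(S(S(S(S(add(add(Z, mul(add(Z, Z), mul(SSZ, SZ))), SSZ)))))))
  [42] S(S(S(S(S(S(add(mul(add(Z, Z), mul(SSZ, SZ)), SSZ)))))))
  [43] S(S(S(S(S(S(add(mul(Z, mul(SSZ, SZ)), SSZ)))))))
  [44] S(S(S(S(S(S(add(Z, SSZ)))))))
  [45] S^8(Z)

Term B:
  start: add(SSZ, S^4(Z))
  [1] S(add(SZ, S^4(Z)))
  [2] S(S(add(Z, S^4(Z))))
  [3] S^6(Z)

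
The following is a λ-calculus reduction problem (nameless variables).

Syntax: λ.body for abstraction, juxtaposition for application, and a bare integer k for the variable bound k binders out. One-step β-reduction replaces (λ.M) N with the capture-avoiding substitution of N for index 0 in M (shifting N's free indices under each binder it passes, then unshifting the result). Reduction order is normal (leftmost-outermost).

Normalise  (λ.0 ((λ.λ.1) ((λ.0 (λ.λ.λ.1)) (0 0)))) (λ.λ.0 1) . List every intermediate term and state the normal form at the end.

Answer: normal form = λ.0 (λ.λ.λ.1)  (in 7 steps)

Reduction:
  start: (λ.0 ((λ.λ.1) ((λ.0 (λ.λ.λ.1)) (0 0)))) (λ.λ.0 1)
  →1  (λ.λ.0 1) ((λ.λ.1) ((λ.0 (λ.λ.λ.1)) ((λ.λ.0 1) (λ.λ.0 1))))
  →2  λ.0 ((λ.λ.1) ((λ.0 (λ.λ.λ.1)) ((λ.λ.0 1) (λ.λ.0 1))))
  →3  λ.0 (λ.(λ.0 (λ.λ.λ.1)) ((λ.λ.0 1) (λ.λ.0 1)))
  →4  λ.0 (λ.(λ.λ.0 1) (λ.λ.0 1) (λ.λ.λ.1))
  →5  λ.0 (λ.(λ.0 (λ.λ.0 1)) (λ.λ.λ.1))
  →6  λ.0 (λ.(λ.λ.λ.1) (λ.λ.0 1))
  →7  λ.0 (λ.λ.λ.1)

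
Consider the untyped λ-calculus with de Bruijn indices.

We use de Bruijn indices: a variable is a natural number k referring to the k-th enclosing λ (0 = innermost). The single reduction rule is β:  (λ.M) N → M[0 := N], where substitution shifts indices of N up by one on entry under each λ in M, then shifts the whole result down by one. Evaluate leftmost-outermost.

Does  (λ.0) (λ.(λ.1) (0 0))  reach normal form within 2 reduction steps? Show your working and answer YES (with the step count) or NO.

  start: (λ.0) (λ.(λ.1) (0 0))
  step 1: λ.(λ.1) (0 0)
  step 2: λ.0

Answer: YES — reaches normal form λ.0 in 2 ≤ 2 steps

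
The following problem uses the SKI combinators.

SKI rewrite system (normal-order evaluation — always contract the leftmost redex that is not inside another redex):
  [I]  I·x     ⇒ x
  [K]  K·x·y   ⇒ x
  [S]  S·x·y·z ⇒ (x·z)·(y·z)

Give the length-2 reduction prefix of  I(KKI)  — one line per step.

Answer: after 2 steps: K

Reduction:
  start: I(KKI)
  step 1: KKI
  step 2: K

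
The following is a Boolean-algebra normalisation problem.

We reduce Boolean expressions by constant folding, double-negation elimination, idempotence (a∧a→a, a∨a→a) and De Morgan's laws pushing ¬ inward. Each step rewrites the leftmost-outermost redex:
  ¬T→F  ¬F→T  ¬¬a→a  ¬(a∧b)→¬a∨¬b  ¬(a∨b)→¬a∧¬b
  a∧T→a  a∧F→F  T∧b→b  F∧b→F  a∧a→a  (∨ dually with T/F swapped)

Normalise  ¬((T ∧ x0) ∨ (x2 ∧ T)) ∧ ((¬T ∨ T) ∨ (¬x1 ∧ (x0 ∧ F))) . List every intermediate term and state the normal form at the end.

Answer: normal form = ¬x0 ∧ ¬x2  (in 10 steps)

Working:
  start: ¬((T ∧ x0) ∨ (x2 ∧ T)) ∧ ((¬T ∨ T) ∨ (¬x1 ∧ (x0 ∧ F)))
  →1  (¬(T ∧ x0) ∧ ¬(x2 ∧ T)) ∧ ((¬T ∨ T) ∨ (¬x1 ∧ (x0 ∧ F)))
  →2  ((¬T ∨ ¬x0) ∧ ¬(x2 ∧ T)) ∧ ((¬T ∨ T) ∨ (¬x1 ∧ (x0 ∧ F)))
  →3  ((F ∨ ¬x0) ∧ ¬(x2 ∧ T)) ∧ ((¬T ∨ T) ∨ (¬x1 ∧ (x0 ∧ F)))
  →4  (¬x0 ∧ ¬(x2 ∧ T)) ∧ ((¬T ∨ T) ∨ (¬x1 ∧ (x0 ∧ F)))
  →5  (¬x0 ∧ (¬x2 ∨ ¬T)) ∧ ((¬T ∨ T) ∨ (¬x1 ∧ (x0 ∧ F)))
  →6  (¬x0 ∧ (¬x2 ∨ F)) ∧ ((¬T ∨ T) ∨ (¬x1 ∧ (x0 ∧ F)))
  →7  (¬x0 ∧ ¬x2) ∧ ((¬T ∨ T) ∨ (¬x1 ∧ (x0 ∧ F)))
  →8  (¬x0 ∧ ¬x2) ∧ (T ∨ (¬x1 ∧ (x0 ∧ F)))
  →9  (¬x0 ∧ ¬x2) ∧ T
  →10  ¬x0 ∧ ¬x2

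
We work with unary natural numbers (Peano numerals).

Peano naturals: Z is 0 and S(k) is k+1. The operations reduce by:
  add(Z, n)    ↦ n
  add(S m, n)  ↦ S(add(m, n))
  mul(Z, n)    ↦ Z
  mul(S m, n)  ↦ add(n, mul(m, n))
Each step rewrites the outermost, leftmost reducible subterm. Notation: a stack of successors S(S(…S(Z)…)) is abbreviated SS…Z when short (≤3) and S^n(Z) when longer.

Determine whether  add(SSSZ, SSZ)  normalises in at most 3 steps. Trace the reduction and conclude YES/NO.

  start: add(SSSZ, SSZ)
  step 1: S(add(SSZ, SSZ))
  step 2: S(S(add(SZ, SSZ)))
  step 3: S(S(S(add(Z, SSZ))))

Answer: NO — after 3 steps the term is S(S(S(add(Z, SSZ)))), not yet normal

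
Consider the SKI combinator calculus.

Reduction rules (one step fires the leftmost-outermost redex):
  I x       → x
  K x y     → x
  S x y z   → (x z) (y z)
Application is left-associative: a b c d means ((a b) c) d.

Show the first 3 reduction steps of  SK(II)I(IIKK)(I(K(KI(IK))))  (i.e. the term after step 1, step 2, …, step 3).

Answer: after 3 steps: IIKK(I(K(KI(IK))))

Reduction:
  start: SK(II)I(IIKK)(I(K(KI(IK))))
  [1] KI(III)(IIKK)(I(K(KI(IK))))
  [2] I(IIKK)(I(K(KI(IK))))
  [3] IIKK(I(K(KI(IK))))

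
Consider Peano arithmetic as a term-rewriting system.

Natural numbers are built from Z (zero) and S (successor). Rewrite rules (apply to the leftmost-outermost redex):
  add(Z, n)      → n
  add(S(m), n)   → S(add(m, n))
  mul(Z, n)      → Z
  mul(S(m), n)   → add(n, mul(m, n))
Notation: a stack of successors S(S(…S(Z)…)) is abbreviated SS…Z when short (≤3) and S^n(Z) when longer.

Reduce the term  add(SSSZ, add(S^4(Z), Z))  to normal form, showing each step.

Answer: normal form = S^7(Z)  (in 9 steps)

Derivation:
  start: add(SSSZ, add(S^4(Z), Z))
  [1] S(add(SSZ, add(S^4(Z), Z)))
  [2] S(S(add(SZ, add(S^4(Z), Z))))
  [3] S(S(S(add(Z, add(S^4(Z), Z)))))
  [4] S(S(S(add(S^4(Z), Z))))
  [5] S(S(S(S(add(SSSZ, Z)))))
  [6] S(S(S(S(S(add(SSZ, Z))))))
  [7] S(S(S(S(S(S(add(SZ, Z)))))))
  [8] S(S(S(S(S(S(S(add(Z, Z))))))))
  [9] S^7(Z)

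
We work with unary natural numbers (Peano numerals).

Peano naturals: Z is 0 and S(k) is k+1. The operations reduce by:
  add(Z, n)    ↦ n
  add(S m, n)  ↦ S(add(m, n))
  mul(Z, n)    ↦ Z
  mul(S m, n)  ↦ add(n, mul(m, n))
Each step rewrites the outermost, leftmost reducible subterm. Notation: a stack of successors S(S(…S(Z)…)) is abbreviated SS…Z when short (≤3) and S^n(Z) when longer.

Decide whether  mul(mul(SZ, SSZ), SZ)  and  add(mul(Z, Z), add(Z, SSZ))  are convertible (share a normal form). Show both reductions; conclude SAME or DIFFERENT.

Answer: SAME — A ⇓ SSZ, B ⇓ SSZ

Derivation:
Term A:
  start: mul(mul(SZ, SSZ), SZ)
  →1  mul(add(SSZ, mul(Z, SSZ)), SZ)
  →2  mul(S(add(SZ, mul(Z, SSZ))), SZ)
  →3  add(SZ, mul(add(SZ, mul(Z, SSZ)), SZ))
  →4  S(add(Z, mul(add(SZ, mul(Z, SSZ)), SZ)))
  →5  S(mul(add(SZ, mul(Z, SSZ)), SZ))
  →6  S(mul(S(add(Z, mul(Z, SSZ))), SZ))
  →7  S(add(SZ, mul(add(Z, mul(Z, SSZ)), SZ)))
  →8  S(S(add(Z, mul(add(Z, mul(Z, SSZ)), SZ))))
  →9  S(S(mul(add(Z, mul(Z, SSZ)), SZ)))
  →10  S(S(mul(mul(Z, SSZ), SZ)))
  →11  S(S(mul(Z, SZ)))
  →12  SSZ

Term B:
  start: add(mul(Z, Z), add(Z, SSZ))
  →1  add(Z, add(Z, SSZ))
  →2  add(Z, SSZ)
  →3  SSZ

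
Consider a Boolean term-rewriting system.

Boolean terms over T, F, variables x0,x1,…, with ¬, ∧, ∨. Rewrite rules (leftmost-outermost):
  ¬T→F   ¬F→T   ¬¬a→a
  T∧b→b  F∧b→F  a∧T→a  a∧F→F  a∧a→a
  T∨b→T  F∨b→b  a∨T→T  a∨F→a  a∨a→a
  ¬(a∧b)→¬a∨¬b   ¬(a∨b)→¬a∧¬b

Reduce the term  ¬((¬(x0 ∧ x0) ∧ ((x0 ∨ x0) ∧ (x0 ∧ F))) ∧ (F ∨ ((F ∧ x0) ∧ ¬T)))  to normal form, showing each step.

Answer: normal form = T  (in 13 steps)

Reduction:
  start: ¬((¬(x0 ∧ x0) ∧ ((x0 ∨ x0) ∧ (x0 ∧ F))) ∧ (F ∨ ((F ∧ x0) ∧ ¬T)))
  [1] ¬(¬(x0 ∧ x0) ∧ ((x0 ∨ x0) ∧ (x0 ∧ F))) ∨ ¬(F ∨ ((F ∧ x0) ∧ ¬T))
  [2] (¬¬(x0 ∧ x0) ∨ ¬((x0 ∨ x0) ∧ (x0 ∧ F))) ∨ ¬(F ∨ ((F ∧ x0) ∧ ¬T))
  [3] ((x0 ∧ x0) ∨ ¬((x0 ∨ x0) ∧ (x0 ∧ F))) ∨ ¬(F ∨ ((F ∧ x0) ∧ ¬T))
  [4] (x0 ∨ ¬((x0 ∨ x0) ∧ (x0 ∧ F))) ∨ ¬(F ∨ ((F ∧ x0) ∧ ¬T))
  [5] (x0 ∨ (¬(x0 ∨ x0) ∨ ¬(x0 ∧ F))) ∨ ¬(F ∨ ((F ∧ x0) ∧ ¬T))
  [6] (x0 ∨ ((¬x0 ∧ ¬x0) ∨ ¬(x0 ∧ F))) ∨ ¬(F ∨ ((F ∧ x0) ∧ ¬T))
  [7] (x0 ∨ (¬x0 ∨ ¬(x0 ∧ F))) ∨ ¬(F ∨ ((F ∧ x0) ∧ ¬T))
  [8] (x0 ∨ (¬x0 ∨ (¬x0 ∨ ¬F))) ∨ ¬(F ∨ ((F ∧ x0) ∧ ¬T))
  [9] (x0 ∨ (¬x0 ∨ (¬x0 ∨ T))) ∨ ¬(F ∨ ((F ∧ x0) ∧ ¬T))
  [10] (x0 ∨ (¬x0 ∨ T)) ∨ ¬(F ∨ ((F ∧ x0) ∧ ¬T))
  [11] (x0 ∨ T) ∨ ¬(F ∨ ((F ∧ x0) ∧ ¬T))
  [12] T ∨ ¬(F ∨ ((F ∧ x0) ∧ ¬T))
  [13] T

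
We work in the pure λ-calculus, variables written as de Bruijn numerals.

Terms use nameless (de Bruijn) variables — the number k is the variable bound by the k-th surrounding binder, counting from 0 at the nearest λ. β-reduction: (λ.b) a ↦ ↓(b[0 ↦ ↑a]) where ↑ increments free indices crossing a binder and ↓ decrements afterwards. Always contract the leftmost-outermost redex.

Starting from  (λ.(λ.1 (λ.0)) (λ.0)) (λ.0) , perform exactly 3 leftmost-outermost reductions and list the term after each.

Answer: after 3 steps: λ.0

Working:
  start: (λ.(λ.1 (λ.0)) (λ.0)) (λ.0)
  step 1: (λ.(λ.0) (λ.0)) (λ.0)
  step 2: (λ.0) (λ.0)
  step 3: λ.0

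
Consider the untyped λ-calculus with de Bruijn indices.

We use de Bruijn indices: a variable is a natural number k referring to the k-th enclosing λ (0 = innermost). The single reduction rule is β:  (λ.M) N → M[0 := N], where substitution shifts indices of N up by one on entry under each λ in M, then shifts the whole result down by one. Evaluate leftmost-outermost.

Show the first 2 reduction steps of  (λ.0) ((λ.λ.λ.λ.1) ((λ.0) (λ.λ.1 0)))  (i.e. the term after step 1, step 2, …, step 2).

  start: (λ.0) ((λ.λ.λ.λ.1) ((λ.0) (λ.λ.1 0)))
  [1] (λ.λ.λ.λ.1) ((λ.0) (λ.λ.1 0))
  [2] λ.λ.λ.1

Answer: after 2 steps: λ.λ.λ.1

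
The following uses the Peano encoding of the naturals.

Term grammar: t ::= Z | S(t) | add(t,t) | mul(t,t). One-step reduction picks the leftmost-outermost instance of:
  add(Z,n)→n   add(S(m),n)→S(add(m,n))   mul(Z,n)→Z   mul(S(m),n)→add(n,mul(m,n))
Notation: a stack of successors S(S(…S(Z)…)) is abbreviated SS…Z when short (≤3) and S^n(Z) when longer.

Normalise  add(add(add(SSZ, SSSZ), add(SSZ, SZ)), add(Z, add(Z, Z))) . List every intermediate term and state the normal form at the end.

Answer: normal form = S^8(Z)  (in 23 steps)

Reduction:
  start: add(add(add(SSZ, SSSZ), add(SSZ, SZ)), add(Z, add(Z, Z)))
  step 1: add(add(S(add(SZ, SSSZ)), add(SSZ, SZ)), add(Z, add(Z, Z)))
  step 2: add(S(add(add(SZ, SSSZ), add(SSZ, SZ))), add(Z, add(Z, Z)))
  step 3: S(add(add(add(SZ, SSSZ), add(SSZ, SZ)), add(Z, add(Z, Z))))
  step 4: S(add(add(S(add(Z, SSSZ)), add(SSZ, SZ)), add(Z, add(Z, Z))))
  step 5: S(add(S(add(add(Z, SSSZ), add(SSZ, SZ))), add(Z, add(Z, Z))))
  step 6: S(S(add(add(add(Z, SSSZ), add(SSZ, SZ)), add(Z, add(Z, Z)))))
  step 7: S(S(add(add(SSSZ, add(SSZ, SZ)), add(Z, add(Z, Z)))))
  step 8: S(S(add(S(add(SSZ, add(SSZ, SZ))), add(Z, add(Z, Z)))))
  step 9: S(S(S(add(add(SSZ, add(SSZ, SZ)), add(Z, add(Z, Z))))))
  step 10: S(S(S(add(S(add(SZ, add(SSZ, SZ))), add(Z, add(Z, Z))))))
  step 11: S(S(S(S(add(add(SZ, add(SSZ, SZ)), add(Z, add(Z, Z)))))))
  step 12: S(S(S(S(add(S(add(Z, add(SSZ, SZ))), add(Z, add(Z, Z)))))))
  step 13: S(S(S(S(S(add(add(Z, add(SSZ, SZ)), add(Z, add(Z, Z))))))))
  step 14: S(S(S(S(S(add(add(SSZ, SZ), add(Z, add(Z, Z))))))))
  step 15: S(S(S(S(S(add(S(add(SZ, SZ)), add(Z, add(Z, Z))))))))
  step 16: S(S(S(S(S(S(add(add(SZ, SZ), add(Z, add(Z, Z)))))))))
  step 17: S(S(S(S(S(S(add(S(add(Z, SZ)), add(Z, add(Z, Z)))))))))
  step 18: S(S(S(S(S(S(S(add(add(Z, SZ), add(Z, add(Z, Z))))))))))
  step 19: S(S(S(S(S(S(S(add(SZ, add(Z, add(Z, Z))))))))))
  step 20: S(S(S(S(S(S(S(S(add(Z, add(Z, add(Z, Z)))))))))))
  step 21: S(S(S(S(S(S(S(S(add(Z, add(Z, Z))))))))))
  step 22: S(S(S(S(S(S(S(S(add(Z, Z)))))))))
  step 23: S^8(Z)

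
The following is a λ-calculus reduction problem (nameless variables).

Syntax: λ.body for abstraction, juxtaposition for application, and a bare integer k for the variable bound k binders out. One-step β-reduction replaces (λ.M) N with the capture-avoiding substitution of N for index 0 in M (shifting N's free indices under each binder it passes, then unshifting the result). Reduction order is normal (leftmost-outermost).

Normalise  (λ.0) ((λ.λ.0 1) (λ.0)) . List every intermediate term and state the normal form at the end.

  start: (λ.0) ((λ.λ.0 1) (λ.0))
  [1] (λ.λ.0 1) (λ.0)
  [2] λ.0 (λ.0)

Answer: normal form = λ.0 (λ.0)  (in 2 steps)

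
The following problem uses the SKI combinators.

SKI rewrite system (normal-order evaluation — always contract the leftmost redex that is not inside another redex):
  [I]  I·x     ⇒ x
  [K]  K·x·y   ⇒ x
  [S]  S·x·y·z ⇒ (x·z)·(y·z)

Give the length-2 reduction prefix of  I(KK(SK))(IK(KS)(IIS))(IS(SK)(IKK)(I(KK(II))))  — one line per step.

  start: I(KK(SK))(IK(KS)(IIS))(IS(SK)(IKK)(I(KK(II))))
  [1] KK(SK)(IK(KS)(IIS))(IS(SK)(IKK)(I(KK(II))))
  [2] K(IK(KS)(IIS))(IS(SK)(IKK)(I(KK(II))))

Answer: after 2 steps: K(IK(KS)(IIS))(IS(SK)(IKK)(I(KK(II))))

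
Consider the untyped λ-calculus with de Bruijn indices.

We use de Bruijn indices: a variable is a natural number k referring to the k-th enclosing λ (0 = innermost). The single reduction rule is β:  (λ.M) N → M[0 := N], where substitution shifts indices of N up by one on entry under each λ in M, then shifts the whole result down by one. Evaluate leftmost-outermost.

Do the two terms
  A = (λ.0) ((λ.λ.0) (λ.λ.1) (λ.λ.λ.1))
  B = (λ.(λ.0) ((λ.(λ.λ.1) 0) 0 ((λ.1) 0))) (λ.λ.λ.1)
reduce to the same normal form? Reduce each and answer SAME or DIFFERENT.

Answer: SAME — A ⇓ λ.λ.λ.1, B ⇓ λ.λ.λ.1

Reduction:
Term A:
  start: (λ.0) ((λ.λ.0) (λ.λ.1) (λ.λ.λ.1))
  [1] (λ.λ.0) (λ.λ.1) (λ.λ.λ.1)
  [2] (λ.0) (λ.λ.λ.1)
  [3] λ.λ.λ.1

Term B:
  start: (λ.(λ.0) ((λ.(λ.λ.1) 0) 0 ((λ.1) 0))) (λ.λ.λ.1)
  [1] (λ.0) ((λ.(λ.λ.1) 0) (λ.λ.λ.1) ((λ.λ.λ.λ.1) (λ.λ.λ.1)))
  [2] (λ.(λ.λ.1) 0) (λ.λ.λ.1) ((λ.λ.λ.λ.1) (λ.λ.λ.1))
  [3] (λ.λ.1) (λ.λ.λ.1) ((λ.λ.λ.λ.1) (λ.λ.λ.1))
  [4] (λ.λ.λ.λ.1) ((λ.λ.λ.λ.1) (λ.λ.λ.1))
  [5] λ.λ.λ.1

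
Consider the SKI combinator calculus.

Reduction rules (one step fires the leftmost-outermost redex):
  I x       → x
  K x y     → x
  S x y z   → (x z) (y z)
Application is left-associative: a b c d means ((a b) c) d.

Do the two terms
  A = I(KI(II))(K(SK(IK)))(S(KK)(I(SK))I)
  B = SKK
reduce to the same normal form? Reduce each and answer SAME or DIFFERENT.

Answer: SAME — A ⇓ SKK, B ⇓ SKK

Reduction:
Term A:
  start: I(KI(II))(K(SK(IK)))(S(KK)(I(SK))I)
  [1] KI(II)(K(SK(IK)))(S(KK)(I(SK))I)
  [2] I(K(SK(IK)))(S(KK)(I(SK))I)
  [3] K(SK(IK))(S(KK)(I(SK))I)
  [4] SK(IK)
  [5] SKK

Term B:
  start: SKK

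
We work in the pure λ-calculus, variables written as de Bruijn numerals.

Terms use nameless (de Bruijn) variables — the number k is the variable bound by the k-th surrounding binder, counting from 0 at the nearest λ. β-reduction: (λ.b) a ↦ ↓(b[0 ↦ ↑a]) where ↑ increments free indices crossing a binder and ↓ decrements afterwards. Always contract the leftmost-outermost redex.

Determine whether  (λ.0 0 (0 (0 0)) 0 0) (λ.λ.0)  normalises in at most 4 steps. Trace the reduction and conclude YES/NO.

Answer: NO — after 4 steps the term is (λ.0) (λ.λ.0) (λ.λ.0), not yet normal

Derivation:
  start: (λ.0 0 (0 (0 0)) 0 0) (λ.λ.0)
  →1  (λ.λ.0) (λ.λ.0) ((λ.λ.0) ((λ.λ.0) (λ.λ.0))) (λ.λ.0) (λ.λ.0)
  →2  (λ.0) ((λ.λ.0) ((λ.λ.0) (λ.λ.0))) (λ.λ.0) (λ.λ.0)
  →3  (λ.λ.0) ((λ.λ.0) (λ.λ.0)) (λ.λ.0) (λ.λ.0)
  →4  (λ.0) (λ.λ.0) (λ.λ.0)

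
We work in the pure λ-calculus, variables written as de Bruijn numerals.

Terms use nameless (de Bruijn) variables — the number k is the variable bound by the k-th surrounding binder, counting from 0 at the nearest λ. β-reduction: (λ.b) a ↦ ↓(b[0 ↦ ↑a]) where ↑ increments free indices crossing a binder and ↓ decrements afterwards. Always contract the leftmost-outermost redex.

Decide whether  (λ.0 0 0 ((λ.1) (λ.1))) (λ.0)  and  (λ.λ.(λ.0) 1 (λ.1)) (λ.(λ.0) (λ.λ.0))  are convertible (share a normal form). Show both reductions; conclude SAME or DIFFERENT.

Term A:
  start: (λ.0 0 0 ((λ.1) (λ.1))) (λ.0)
  [1] (λ.0) (λ.0) (λ.0) ((λ.λ.0) (λ.λ.0))
  [2] (λ.0) (λ.0) ((λ.λ.0) (λ.λ.0))
  [3] (λ.0) ((λ.λ.0) (λ.λ.0))
  [4] (λ.λ.0) (λ.λ.0)
  [5] λ.0

Term B:
  start: (λ.λ.(λ.0) 1 (λ.1)) (λ.(λ.0) (λ.λ.0))
  [1] λ.(λ.0) (λ.(λ.0) (λ.λ.0)) (λ.1)
  [2] λ.(λ.(λ.0) (λ.λ.0)) (λ.1)
  [3] λ.(λ.0) (λ.λ.0)
  [4] λ.λ.λ.0

Answer: DIFFERENT — A ⇓ λ.0, B ⇓ λ.λ.λ.0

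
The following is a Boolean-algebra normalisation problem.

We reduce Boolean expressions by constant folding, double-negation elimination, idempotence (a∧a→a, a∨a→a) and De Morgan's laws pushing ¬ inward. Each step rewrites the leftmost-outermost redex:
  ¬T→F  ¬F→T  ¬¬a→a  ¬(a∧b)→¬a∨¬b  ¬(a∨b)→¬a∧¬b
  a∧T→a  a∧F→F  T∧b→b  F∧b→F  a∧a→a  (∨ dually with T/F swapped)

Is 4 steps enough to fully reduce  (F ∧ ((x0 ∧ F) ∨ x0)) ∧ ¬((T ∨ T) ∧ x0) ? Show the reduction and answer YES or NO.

  start: (F ∧ ((x0 ∧ F) ∨ x0)) ∧ ¬((T ∨ T) ∧ x0)
  →1  F ∧ ¬((T ∨ T) ∧ x0)
  →2  F

Answer: YES — reaches normal form F in 2 ≤ 4 steps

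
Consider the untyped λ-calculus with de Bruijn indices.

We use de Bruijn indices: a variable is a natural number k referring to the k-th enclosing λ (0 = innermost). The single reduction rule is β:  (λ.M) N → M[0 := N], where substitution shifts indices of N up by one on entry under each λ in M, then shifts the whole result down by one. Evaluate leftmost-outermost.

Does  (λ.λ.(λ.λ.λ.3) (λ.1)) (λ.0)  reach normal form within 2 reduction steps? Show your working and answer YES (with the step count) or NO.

  start: (λ.λ.(λ.λ.λ.3) (λ.1)) (λ.0)
  step 1: λ.(λ.λ.λ.3) (λ.1)
  step 2: λ.λ.λ.2

Answer: YES — reaches normal form λ.λ.λ.2 in 2 ≤ 2 steps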